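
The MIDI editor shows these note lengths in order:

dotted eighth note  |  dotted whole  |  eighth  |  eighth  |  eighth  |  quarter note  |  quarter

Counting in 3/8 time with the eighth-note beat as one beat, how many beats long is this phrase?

20.5

One eighth-note beat = 2 sixteenth notes.
Convert each value to sixteenth notes: dotted eighth note = 3; dotted whole = 24; eighth = 2; eighth = 2; eighth = 2; quarter note = 4; quarter = 4.
Altogether 3 + 24 + 2 + 2 + 2 + 4 + 4 = 41.
41 ÷ 2 = 20.5 beats.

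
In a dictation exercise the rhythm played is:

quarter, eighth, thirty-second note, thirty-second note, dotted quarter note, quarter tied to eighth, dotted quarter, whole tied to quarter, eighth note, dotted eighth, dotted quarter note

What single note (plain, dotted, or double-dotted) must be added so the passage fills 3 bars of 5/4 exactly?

quarter note

3 bars of 5/4 = 120 thirty-second notes.
Express everything in thirty-second notes: quarter = 8; eighth = 4; thirty-second note = 1; thirty-second note = 1; dotted quarter note = 12; quarter tied to eighth (quarter + eighth) = 12; dotted quarter = 12; whole tied to quarter (whole + quarter) = 40; eighth note = 4; dotted eighth = 6; dotted quarter note = 12.
Adding: 8 + 4 + 1 + 1 + 12 + 12 + 12 + 40 + 4 + 6 + 12 = 112.
Remaining: 120 − 112 = 8 thirty-second notes, which is a quarter note.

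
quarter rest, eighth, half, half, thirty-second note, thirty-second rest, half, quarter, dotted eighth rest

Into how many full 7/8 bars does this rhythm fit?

One bar of 7/8 = 28 thirty-second notes.
Express everything in thirty-second notes: quarter rest = 8; eighth = 4; half = 16; half = 16; thirty-second note = 1; thirty-second rest = 1; half = 16; quarter = 8; dotted eighth rest = 6.
Sum: 8 + 4 + 16 + 16 + 1 + 1 + 16 + 8 + 6 = 76.
76 ÷ 28 = 2 complete bars with 20 left over.

2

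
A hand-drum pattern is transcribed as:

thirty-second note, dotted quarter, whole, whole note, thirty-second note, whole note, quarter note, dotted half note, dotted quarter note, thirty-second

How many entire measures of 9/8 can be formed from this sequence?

One bar of 9/8 = 36 thirty-second notes.
Each duration in thirty-second notes: thirty-second note = 1; dotted quarter = 12; whole = 32; whole note = 32; thirty-second note = 1; whole note = 32; quarter note = 8; dotted half note = 24; dotted quarter note = 12; thirty-second = 1.
Total: 1 + 12 + 32 + 32 + 1 + 32 + 8 + 24 + 12 + 1 = 155.
155 ÷ 36 = 4 complete bars with 11 left over.

4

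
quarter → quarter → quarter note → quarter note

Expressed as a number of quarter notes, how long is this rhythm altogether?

4

In quarter notes: quarter = 1; quarter = 1; quarter note = 1; quarter note = 1.
Altogether 1 + 1 + 1 + 1 = 4 quarter notes.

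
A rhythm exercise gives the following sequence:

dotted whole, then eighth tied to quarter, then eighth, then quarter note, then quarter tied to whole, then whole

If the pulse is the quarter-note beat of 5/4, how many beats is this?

18

One quarter-note beat = 2 eighth notes.
Working in eighth notes: dotted whole = 12; eighth tied to quarter (eighth + quarter) = 3; eighth = 1; quarter note = 2; quarter tied to whole (quarter + whole) = 10; whole = 8.
Sum: 12 + 3 + 1 + 2 + 10 + 8 = 36.
36 ÷ 2 = 18 beats.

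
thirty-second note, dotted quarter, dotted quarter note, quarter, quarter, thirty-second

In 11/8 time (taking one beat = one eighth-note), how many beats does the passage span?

One eighth-note beat = 4 thirty-second notes.
Working in thirty-second notes: thirty-second note = 1; dotted quarter = 12; dotted quarter note = 12; quarter = 8; quarter = 8; thirty-second = 1.
Total: 1 + 12 + 12 + 8 + 8 + 1 = 42.
42 ÷ 4 = 10.5 beats.

10.5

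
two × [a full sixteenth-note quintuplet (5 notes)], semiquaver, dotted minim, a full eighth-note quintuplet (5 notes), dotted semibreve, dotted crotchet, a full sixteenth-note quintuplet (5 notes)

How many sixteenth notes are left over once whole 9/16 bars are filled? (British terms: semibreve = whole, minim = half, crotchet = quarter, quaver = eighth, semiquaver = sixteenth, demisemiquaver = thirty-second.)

One bar of 9/16 = 9 sixteenth notes.
Each duration in sixteenth notes: a full sixteenth-note quintuplet (5 notes) (five quintuplet sixteenths span one quarter) = 4; a full sixteenth-note quintuplet (5 notes) (five quintuplet sixteenths span one quarter) = 4; semiquaver = 1; dotted minim = 12; a full eighth-note quintuplet (5 notes) (five quintuplet eighths span one half) = 8; dotted semibreve = 24; dotted crotchet = 6; a full sixteenth-note quintuplet (5 notes) (five quintuplet sixteenths span one quarter) = 4.
Sum: 4 + 4 + 1 + 12 + 8 + 24 + 6 + 4 = 63.
63 ÷ 9 = 7 complete bars with 0 sixteenth notes remaining.

0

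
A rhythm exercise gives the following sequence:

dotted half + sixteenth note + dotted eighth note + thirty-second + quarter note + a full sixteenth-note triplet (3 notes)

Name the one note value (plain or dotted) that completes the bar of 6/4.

dotted sixteenth note

The bar of 6/4 = 48 thirty-second notes.
Working in thirty-second notes: dotted half = 24; sixteenth note = 2; dotted eighth note = 6; thirty-second = 1; quarter note = 8; a full sixteenth-note triplet (3 notes) (three triplet sixteenths span one eighth) = 4.
Adding: 24 + 2 + 6 + 1 + 8 + 4 = 45.
Remaining: 48 − 45 = 3 thirty-second notes, which is a dotted sixteenth note.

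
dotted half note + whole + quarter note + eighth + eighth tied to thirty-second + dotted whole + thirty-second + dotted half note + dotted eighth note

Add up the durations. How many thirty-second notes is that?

In thirty-second notes: dotted half note = 24; whole = 32; quarter note = 8; eighth = 4; eighth tied to thirty-second (eighth + thirty-second) = 5; dotted whole = 48; thirty-second = 1; dotted half note = 24; dotted eighth note = 6.
Altogether 24 + 32 + 8 + 4 + 5 + 48 + 1 + 24 + 6 = 152 thirty-second notes.

152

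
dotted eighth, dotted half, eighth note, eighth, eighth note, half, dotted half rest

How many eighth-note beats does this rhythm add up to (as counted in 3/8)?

One eighth-note beat = 2 sixteenth notes.
In sixteenth notes: dotted eighth = 3; dotted half = 12; eighth note = 2; eighth = 2; eighth note = 2; half = 8; dotted half rest = 12.
Adding: 3 + 12 + 2 + 2 + 2 + 8 + 12 = 41.
41 ÷ 2 = 20.5 beats.

20.5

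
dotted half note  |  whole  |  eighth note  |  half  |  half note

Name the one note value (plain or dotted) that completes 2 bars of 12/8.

2 bars of 12/8 = 24 eighth notes.
Each duration in eighth notes: dotted half note = 6; whole = 8; eighth note = 1; half = 4; half note = 4.
Altogether 6 + 8 + 1 + 4 + 4 = 23.
Remaining: 24 − 23 = 1 eighth note, which is a eighth note.

eighth note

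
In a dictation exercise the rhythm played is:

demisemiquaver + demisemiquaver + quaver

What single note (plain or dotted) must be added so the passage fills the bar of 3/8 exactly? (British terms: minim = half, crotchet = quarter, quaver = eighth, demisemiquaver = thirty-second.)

dotted eighth note

The bar of 3/8 = 12 thirty-second notes.
Working in thirty-second notes: demisemiquaver = 1; demisemiquaver = 1; quaver = 4.
Altogether 1 + 1 + 4 = 6.
Remaining: 12 − 6 = 6 thirty-second notes, which is a dotted eighth note.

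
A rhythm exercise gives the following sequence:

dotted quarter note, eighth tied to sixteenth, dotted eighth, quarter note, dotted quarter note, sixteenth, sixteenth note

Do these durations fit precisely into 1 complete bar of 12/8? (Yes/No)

One bar of 12/8 = 24 sixteenth notes.
Working in sixteenth notes: dotted quarter note = 6; eighth tied to sixteenth (eighth + sixteenth) = 3; dotted eighth = 3; quarter note = 4; dotted quarter note = 6; sixteenth = 1; sixteenth note = 1.
Altogether 6 + 3 + 3 + 4 + 6 + 1 + 1 = 24.
24 equals 24, so the answer is Yes.

Yes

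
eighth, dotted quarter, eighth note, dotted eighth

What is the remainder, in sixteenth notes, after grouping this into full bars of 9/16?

One bar of 9/16 = 9 sixteenth notes.
Each duration in sixteenth notes: eighth = 2; dotted quarter = 6; eighth note = 2; dotted eighth = 3.
Total: 2 + 6 + 2 + 3 = 13.
13 ÷ 9 = 1 complete bar with 4 sixteenth notes remaining.

4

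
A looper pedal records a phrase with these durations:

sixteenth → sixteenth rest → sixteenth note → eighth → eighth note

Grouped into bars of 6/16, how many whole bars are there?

1

One bar of 6/16 = 6 sixteenth notes.
In sixteenth notes: sixteenth = 1; sixteenth rest = 1; sixteenth note = 1; eighth = 2; eighth note = 2.
Adding: 1 + 1 + 1 + 2 + 2 = 7.
7 ÷ 6 = 1 complete bar with 1 left over.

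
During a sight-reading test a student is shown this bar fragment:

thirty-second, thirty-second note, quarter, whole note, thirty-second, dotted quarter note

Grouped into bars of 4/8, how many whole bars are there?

One bar of 4/8 = 16 thirty-second notes.
Each duration in thirty-second notes: thirty-second = 1; thirty-second note = 1; quarter = 8; whole note = 32; thirty-second = 1; dotted quarter note = 12.
Adding: 1 + 1 + 8 + 32 + 1 + 12 = 55.
55 ÷ 16 = 3 complete bars with 7 left over.

3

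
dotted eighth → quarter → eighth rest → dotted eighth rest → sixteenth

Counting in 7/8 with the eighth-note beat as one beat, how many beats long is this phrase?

One eighth-note beat = 2 sixteenth notes.
Convert each value to sixteenth notes: dotted eighth = 3; quarter = 4; eighth rest = 2; dotted eighth rest = 3; sixteenth = 1.
Adding: 3 + 4 + 2 + 3 + 1 = 13.
13 ÷ 2 = 6.5 beats.

6.5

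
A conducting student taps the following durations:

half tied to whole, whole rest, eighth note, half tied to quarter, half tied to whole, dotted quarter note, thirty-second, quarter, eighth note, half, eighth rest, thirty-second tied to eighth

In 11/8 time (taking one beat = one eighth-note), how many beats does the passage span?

51.5

One eighth-note beat = 4 thirty-second notes.
Working in thirty-second notes: half tied to whole (half + whole) = 48; whole rest = 32; eighth note = 4; half tied to quarter (half + quarter) = 24; half tied to whole (half + whole) = 48; dotted quarter note = 12; thirty-second = 1; quarter = 8; eighth note = 4; half = 16; eighth rest = 4; thirty-second tied to eighth (thirty-second + eighth) = 5.
Adding: 48 + 32 + 4 + 24 + 48 + 12 + 1 + 8 + 4 + 16 + 4 + 5 = 206.
206 ÷ 4 = 51.5 beats.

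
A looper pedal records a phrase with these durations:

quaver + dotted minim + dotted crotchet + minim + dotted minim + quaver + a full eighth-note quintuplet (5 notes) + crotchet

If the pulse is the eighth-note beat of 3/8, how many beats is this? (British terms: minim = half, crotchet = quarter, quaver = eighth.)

27

One eighth-note beat = 2 sixteenth notes.
In sixteenth notes: quaver = 2; dotted minim = 12; dotted crotchet = 6; minim = 8; dotted minim = 12; quaver = 2; a full eighth-note quintuplet (5 notes) (five quintuplet eighths span one half) = 8; crotchet = 4.
Total: 2 + 12 + 6 + 8 + 12 + 2 + 8 + 4 = 54.
54 ÷ 2 = 27 beats.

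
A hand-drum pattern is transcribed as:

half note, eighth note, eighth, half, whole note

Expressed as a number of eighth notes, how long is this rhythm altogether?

Express everything in eighth notes: half note = 4; eighth note = 1; eighth = 1; half = 4; whole note = 8.
Adding: 4 + 1 + 1 + 4 + 8 = 18 eighth notes.

18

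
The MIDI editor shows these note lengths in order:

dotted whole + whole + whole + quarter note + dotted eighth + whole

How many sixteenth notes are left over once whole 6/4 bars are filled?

7

One bar of 6/4 = 24 sixteenth notes.
In sixteenth notes: dotted whole = 24; whole = 16; whole = 16; quarter note = 4; dotted eighth = 3; whole = 16.
Sum: 24 + 16 + 16 + 4 + 3 + 16 = 79.
79 ÷ 24 = 3 complete bars with 7 sixteenth notes remaining.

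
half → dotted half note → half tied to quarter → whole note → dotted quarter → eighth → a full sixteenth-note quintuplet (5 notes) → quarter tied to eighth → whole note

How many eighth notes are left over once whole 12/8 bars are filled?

One bar of 12/8 = 12 eighth notes.
Each duration in eighth notes: half = 4; dotted half note = 6; half tied to quarter (half + quarter) = 6; whole note = 8; dotted quarter = 3; eighth = 1; a full sixteenth-note quintuplet (5 notes) (five quintuplet sixteenths span one quarter) = 2; quarter tied to eighth (quarter + eighth) = 3; whole note = 8.
Altogether 4 + 6 + 6 + 8 + 3 + 1 + 2 + 3 + 8 = 41.
41 ÷ 12 = 3 complete bars with 5 eighth notes remaining.

5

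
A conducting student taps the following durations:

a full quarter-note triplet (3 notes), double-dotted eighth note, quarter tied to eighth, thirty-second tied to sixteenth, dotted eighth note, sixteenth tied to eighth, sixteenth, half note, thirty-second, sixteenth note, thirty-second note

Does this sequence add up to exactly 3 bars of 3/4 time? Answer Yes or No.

One bar of 3/4 = 24 thirty-second notes, so 3 bars = 72.
Each duration in thirty-second notes: a full quarter-note triplet (3 notes) (three triplet quarters span one half) = 16; double-dotted eighth note = 7; quarter tied to eighth (quarter + eighth) = 12; thirty-second tied to sixteenth (thirty-second + sixteenth) = 3; dotted eighth note = 6; sixteenth tied to eighth (sixteenth + eighth) = 6; sixteenth = 2; half note = 16; thirty-second = 1; sixteenth note = 2; thirty-second note = 1.
Sum: 16 + 7 + 12 + 3 + 6 + 6 + 2 + 16 + 1 + 2 + 1 = 72.
72 equals 72, so the answer is Yes.

Yes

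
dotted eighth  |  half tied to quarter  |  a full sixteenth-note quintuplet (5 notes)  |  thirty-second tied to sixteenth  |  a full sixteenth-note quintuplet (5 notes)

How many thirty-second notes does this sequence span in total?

Each duration in thirty-second notes: dotted eighth = 6; half tied to quarter (half + quarter) = 24; a full sixteenth-note quintuplet (5 notes) (five quintuplet sixteenths span one quarter) = 8; thirty-second tied to sixteenth (thirty-second + sixteenth) = 3; a full sixteenth-note quintuplet (5 notes) (five quintuplet sixteenths span one quarter) = 8.
Sum: 6 + 24 + 8 + 3 + 8 = 49 thirty-second notes.

49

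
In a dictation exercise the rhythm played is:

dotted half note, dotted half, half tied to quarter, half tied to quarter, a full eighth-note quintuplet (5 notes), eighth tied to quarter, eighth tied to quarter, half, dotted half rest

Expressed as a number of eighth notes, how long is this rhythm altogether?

44

Each duration in eighth notes: dotted half note = 6; dotted half = 6; half tied to quarter (half + quarter) = 6; half tied to quarter (half + quarter) = 6; a full eighth-note quintuplet (5 notes) (five quintuplet eighths span one half) = 4; eighth tied to quarter (eighth + quarter) = 3; eighth tied to quarter (eighth + quarter) = 3; half = 4; dotted half rest = 6.
Total: 6 + 6 + 6 + 6 + 4 + 3 + 3 + 4 + 6 = 44 eighth notes.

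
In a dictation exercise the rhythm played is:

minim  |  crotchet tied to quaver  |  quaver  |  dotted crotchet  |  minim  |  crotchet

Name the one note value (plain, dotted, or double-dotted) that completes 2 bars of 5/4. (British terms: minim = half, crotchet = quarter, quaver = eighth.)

2 bars of 5/4 = 20 eighth notes.
In eighth notes: minim = 4; crotchet tied to quaver (crotchet + quaver) = 3; quaver = 1; dotted crotchet = 3; minim = 4; crotchet = 2.
Adding: 4 + 3 + 1 + 3 + 4 + 2 = 17.
Remaining: 20 − 17 = 3 eighth notes, which is a dotted quarter note.

dotted quarter note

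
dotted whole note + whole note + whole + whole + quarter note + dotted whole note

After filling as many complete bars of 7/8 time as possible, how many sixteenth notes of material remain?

2

One bar of 7/8 = 7 eighth notes.
Convert each value to eighth notes: dotted whole note = 12; whole note = 8; whole = 8; whole = 8; quarter note = 2; dotted whole note = 12.
Adding: 12 + 8 + 8 + 8 + 2 + 12 = 50.
50 ÷ 7 = 7 complete bars with 1 eighth note remaining = 2 sixteenth notes.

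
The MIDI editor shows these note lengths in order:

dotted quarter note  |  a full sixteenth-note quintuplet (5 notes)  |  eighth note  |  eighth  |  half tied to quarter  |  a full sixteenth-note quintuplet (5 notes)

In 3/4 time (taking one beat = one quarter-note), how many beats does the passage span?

7.5

One quarter-note beat = 2 eighth notes.
Each duration in eighth notes: dotted quarter note = 3; a full sixteenth-note quintuplet (5 notes) (five quintuplet sixteenths span one quarter) = 2; eighth note = 1; eighth = 1; half tied to quarter (half + quarter) = 6; a full sixteenth-note quintuplet (5 notes) (five quintuplet sixteenths span one quarter) = 2.
Sum: 3 + 2 + 1 + 1 + 6 + 2 = 15.
15 ÷ 2 = 7.5 beats.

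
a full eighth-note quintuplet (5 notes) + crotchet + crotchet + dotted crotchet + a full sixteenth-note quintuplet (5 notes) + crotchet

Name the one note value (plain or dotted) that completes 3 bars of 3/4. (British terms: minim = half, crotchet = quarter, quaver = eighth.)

3 bars of 3/4 = 18 eighth notes.
Express everything in eighth notes: a full eighth-note quintuplet (5 notes) (five quintuplet eighths span one half) = 4; crotchet = 2; crotchet = 2; dotted crotchet = 3; a full sixteenth-note quintuplet (5 notes) (five quintuplet sixteenths span one quarter) = 2; crotchet = 2.
Altogether 4 + 2 + 2 + 3 + 2 + 2 = 15.
Remaining: 18 − 15 = 3 eighth notes, which is a dotted quarter note.

dotted quarter note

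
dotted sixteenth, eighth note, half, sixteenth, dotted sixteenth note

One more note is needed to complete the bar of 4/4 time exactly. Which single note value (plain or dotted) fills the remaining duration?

The bar of 4/4 = 32 thirty-second notes.
Each duration in thirty-second notes: dotted sixteenth = 3; eighth note = 4; half = 16; sixteenth = 2; dotted sixteenth note = 3.
Sum: 3 + 4 + 16 + 2 + 3 = 28.
Remaining: 32 − 28 = 4 thirty-second notes, which is a eighth note.

eighth note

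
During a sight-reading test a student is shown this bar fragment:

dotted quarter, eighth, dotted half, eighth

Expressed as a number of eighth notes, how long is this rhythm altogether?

Working in eighth notes: dotted quarter = 3; eighth = 1; dotted half = 6; eighth = 1.
Adding: 3 + 1 + 6 + 1 = 11 eighth notes.

11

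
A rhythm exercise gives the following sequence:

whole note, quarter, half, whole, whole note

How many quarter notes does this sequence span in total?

15

Convert each value to quarter notes: whole note = 4; quarter = 1; half = 2; whole = 4; whole note = 4.
Adding: 4 + 1 + 2 + 4 + 4 = 15 quarter notes.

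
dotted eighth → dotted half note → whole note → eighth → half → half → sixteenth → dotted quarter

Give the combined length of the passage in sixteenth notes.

56

Convert each value to sixteenth notes: dotted eighth = 3; dotted half note = 12; whole note = 16; eighth = 2; half = 8; half = 8; sixteenth = 1; dotted quarter = 6.
Altogether 3 + 12 + 16 + 2 + 8 + 8 + 1 + 6 = 56 sixteenth notes.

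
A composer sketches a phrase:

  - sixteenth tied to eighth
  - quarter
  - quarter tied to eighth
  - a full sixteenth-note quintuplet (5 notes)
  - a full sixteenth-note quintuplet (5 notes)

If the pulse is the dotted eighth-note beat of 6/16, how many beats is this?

7

One dotted eighth-note beat = 3 sixteenth notes.
Working in sixteenth notes: sixteenth tied to eighth (sixteenth + eighth) = 3; quarter = 4; quarter tied to eighth (quarter + eighth) = 6; a full sixteenth-note quintuplet (5 notes) (five quintuplet sixteenths span one quarter) = 4; a full sixteenth-note quintuplet (5 notes) (five quintuplet sixteenths span one quarter) = 4.
Sum: 3 + 4 + 6 + 4 + 4 = 21.
21 ÷ 3 = 7 beats.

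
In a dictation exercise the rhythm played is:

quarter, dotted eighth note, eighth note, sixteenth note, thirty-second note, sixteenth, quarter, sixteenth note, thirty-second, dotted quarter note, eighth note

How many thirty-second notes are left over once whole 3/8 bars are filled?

One bar of 3/8 = 12 thirty-second notes.
In thirty-second notes: quarter = 8; dotted eighth note = 6; eighth note = 4; sixteenth note = 2; thirty-second note = 1; sixteenth = 2; quarter = 8; sixteenth note = 2; thirty-second = 1; dotted quarter note = 12; eighth note = 4.
Total: 8 + 6 + 4 + 2 + 1 + 2 + 8 + 2 + 1 + 12 + 4 = 50.
50 ÷ 12 = 4 complete bars with 2 thirty-second notes remaining.

2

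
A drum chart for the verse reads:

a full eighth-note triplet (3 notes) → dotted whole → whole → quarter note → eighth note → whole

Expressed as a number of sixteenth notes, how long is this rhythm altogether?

Convert each value to sixteenth notes: a full eighth-note triplet (3 notes) (three triplet eighths span one quarter) = 4; dotted whole = 24; whole = 16; quarter note = 4; eighth note = 2; whole = 16.
Total: 4 + 24 + 16 + 4 + 2 + 16 = 66 sixteenth notes.

66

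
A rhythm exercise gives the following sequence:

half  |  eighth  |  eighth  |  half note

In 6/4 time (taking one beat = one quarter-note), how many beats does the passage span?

One quarter-note beat = 2 eighth notes.
Working in eighth notes: half = 4; eighth = 1; eighth = 1; half note = 4.
Altogether 4 + 1 + 1 + 4 = 10.
10 ÷ 2 = 5 beats.

5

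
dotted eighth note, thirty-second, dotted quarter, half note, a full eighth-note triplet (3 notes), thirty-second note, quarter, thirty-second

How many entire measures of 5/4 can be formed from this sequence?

1

One bar of 5/4 = 40 thirty-second notes.
Convert each value to thirty-second notes: dotted eighth note = 6; thirty-second = 1; dotted quarter = 12; half note = 16; a full eighth-note triplet (3 notes) (three triplet eighths span one quarter) = 8; thirty-second note = 1; quarter = 8; thirty-second = 1.
Sum: 6 + 1 + 12 + 16 + 8 + 1 + 8 + 1 = 53.
53 ÷ 40 = 1 complete bar with 13 left over.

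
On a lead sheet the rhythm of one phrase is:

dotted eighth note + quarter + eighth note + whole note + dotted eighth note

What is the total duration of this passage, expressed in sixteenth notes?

Each duration in sixteenth notes: dotted eighth note = 3; quarter = 4; eighth note = 2; whole note = 16; dotted eighth note = 3.
Sum: 3 + 4 + 2 + 16 + 3 = 28 sixteenth notes.

28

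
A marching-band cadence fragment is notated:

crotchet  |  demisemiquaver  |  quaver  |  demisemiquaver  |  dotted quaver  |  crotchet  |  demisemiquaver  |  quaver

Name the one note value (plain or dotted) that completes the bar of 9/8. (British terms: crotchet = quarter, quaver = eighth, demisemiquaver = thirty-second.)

The bar of 9/8 = 36 thirty-second notes.
Each duration in thirty-second notes: crotchet = 8; demisemiquaver = 1; quaver = 4; demisemiquaver = 1; dotted quaver = 6; crotchet = 8; demisemiquaver = 1; quaver = 4.
Altogether 8 + 1 + 4 + 1 + 6 + 8 + 1 + 4 = 33.
Remaining: 36 − 33 = 3 thirty-second notes, which is a dotted sixteenth note.

dotted sixteenth note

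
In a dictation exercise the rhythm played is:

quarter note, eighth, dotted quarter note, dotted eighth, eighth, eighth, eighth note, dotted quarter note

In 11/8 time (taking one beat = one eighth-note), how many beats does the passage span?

One eighth-note beat = 2 sixteenth notes.
Convert each value to sixteenth notes: quarter note = 4; eighth = 2; dotted quarter note = 6; dotted eighth = 3; eighth = 2; eighth = 2; eighth note = 2; dotted quarter note = 6.
Adding: 4 + 2 + 6 + 3 + 2 + 2 + 2 + 6 = 27.
27 ÷ 2 = 13.5 beats.

13.5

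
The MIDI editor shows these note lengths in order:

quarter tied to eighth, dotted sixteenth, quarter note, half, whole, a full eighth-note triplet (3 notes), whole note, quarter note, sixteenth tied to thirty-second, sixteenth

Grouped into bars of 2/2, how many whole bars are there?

3

One bar of 2/2 = 32 thirty-second notes.
Convert each value to thirty-second notes: quarter tied to eighth (quarter + eighth) = 12; dotted sixteenth = 3; quarter note = 8; half = 16; whole = 32; a full eighth-note triplet (3 notes) (three triplet eighths span one quarter) = 8; whole note = 32; quarter note = 8; sixteenth tied to thirty-second (sixteenth + thirty-second) = 3; sixteenth = 2.
Sum: 12 + 3 + 8 + 16 + 32 + 8 + 32 + 8 + 3 + 2 = 124.
124 ÷ 32 = 3 complete bars with 28 left over.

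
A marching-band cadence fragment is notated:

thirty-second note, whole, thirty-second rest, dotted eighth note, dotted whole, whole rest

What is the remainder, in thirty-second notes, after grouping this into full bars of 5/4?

One bar of 5/4 = 40 thirty-second notes.
Each duration in thirty-second notes: thirty-second note = 1; whole = 32; thirty-second rest = 1; dotted eighth note = 6; dotted whole = 48; whole rest = 32.
Adding: 1 + 32 + 1 + 6 + 48 + 32 = 120.
120 ÷ 40 = 3 complete bars with 0 thirty-second notes remaining.

0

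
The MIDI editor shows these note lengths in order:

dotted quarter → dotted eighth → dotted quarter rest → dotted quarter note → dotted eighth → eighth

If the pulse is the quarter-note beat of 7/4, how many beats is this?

6.5

One quarter-note beat = 4 sixteenth notes.
Express everything in sixteenth notes: dotted quarter = 6; dotted eighth = 3; dotted quarter rest = 6; dotted quarter note = 6; dotted eighth = 3; eighth = 2.
Adding: 6 + 3 + 6 + 6 + 3 + 2 = 26.
26 ÷ 4 = 6.5 beats.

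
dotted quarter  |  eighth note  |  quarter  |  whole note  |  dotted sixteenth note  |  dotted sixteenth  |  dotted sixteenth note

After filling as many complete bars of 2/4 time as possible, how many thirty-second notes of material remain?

One bar of 2/4 = 16 thirty-second notes.
Each duration in thirty-second notes: dotted quarter = 12; eighth note = 4; quarter = 8; whole note = 32; dotted sixteenth note = 3; dotted sixteenth = 3; dotted sixteenth note = 3.
Sum: 12 + 4 + 8 + 32 + 3 + 3 + 3 = 65.
65 ÷ 16 = 4 complete bars with 1 thirty-second note remaining.

1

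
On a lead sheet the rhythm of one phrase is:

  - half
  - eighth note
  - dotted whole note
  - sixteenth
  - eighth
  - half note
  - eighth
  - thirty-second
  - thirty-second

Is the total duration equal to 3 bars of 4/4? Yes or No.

Yes

One bar of 4/4 = 32 thirty-second notes, so 3 bars = 96.
In thirty-second notes: half = 16; eighth note = 4; dotted whole note = 48; sixteenth = 2; eighth = 4; half note = 16; eighth = 4; thirty-second = 1; thirty-second = 1.
Total: 16 + 4 + 48 + 2 + 4 + 16 + 4 + 1 + 1 = 96.
96 equals 96, so the answer is Yes.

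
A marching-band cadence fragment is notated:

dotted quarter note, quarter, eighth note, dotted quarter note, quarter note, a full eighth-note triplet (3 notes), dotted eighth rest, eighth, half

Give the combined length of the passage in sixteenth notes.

39

In sixteenth notes: dotted quarter note = 6; quarter = 4; eighth note = 2; dotted quarter note = 6; quarter note = 4; a full eighth-note triplet (3 notes) (three triplet eighths span one quarter) = 4; dotted eighth rest = 3; eighth = 2; half = 8.
Sum: 6 + 4 + 2 + 6 + 4 + 4 + 3 + 2 + 8 = 39 sixteenth notes.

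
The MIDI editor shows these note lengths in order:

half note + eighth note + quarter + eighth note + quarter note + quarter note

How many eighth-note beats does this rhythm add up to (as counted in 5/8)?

12

One eighth-note beat = 2 sixteenth notes.
Working in sixteenth notes: half note = 8; eighth note = 2; quarter = 4; eighth note = 2; quarter note = 4; quarter note = 4.
Adding: 8 + 2 + 4 + 2 + 4 + 4 = 24.
24 ÷ 2 = 12 beats.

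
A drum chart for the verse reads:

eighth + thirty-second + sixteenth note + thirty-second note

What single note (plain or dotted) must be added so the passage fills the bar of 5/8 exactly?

dotted quarter note

The bar of 5/8 = 20 thirty-second notes.
Express everything in thirty-second notes: eighth = 4; thirty-second = 1; sixteenth note = 2; thirty-second note = 1.
Adding: 4 + 1 + 2 + 1 = 8.
Remaining: 20 − 8 = 12 thirty-second notes, which is a dotted quarter note.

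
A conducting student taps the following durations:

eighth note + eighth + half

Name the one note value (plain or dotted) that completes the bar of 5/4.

half note

The bar of 5/4 = 10 eighth notes.
In eighth notes: eighth note = 1; eighth = 1; half = 4.
Sum: 1 + 1 + 4 = 6.
Remaining: 10 − 6 = 4 eighth notes, which is a half note.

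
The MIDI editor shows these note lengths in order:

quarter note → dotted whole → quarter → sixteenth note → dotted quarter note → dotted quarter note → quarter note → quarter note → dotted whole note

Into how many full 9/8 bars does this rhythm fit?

One bar of 9/8 = 18 sixteenth notes.
Each duration in sixteenth notes: quarter note = 4; dotted whole = 24; quarter = 4; sixteenth note = 1; dotted quarter note = 6; dotted quarter note = 6; quarter note = 4; quarter note = 4; dotted whole note = 24.
Altogether 4 + 24 + 4 + 1 + 6 + 6 + 4 + 4 + 24 = 77.
77 ÷ 18 = 4 complete bars with 5 left over.

4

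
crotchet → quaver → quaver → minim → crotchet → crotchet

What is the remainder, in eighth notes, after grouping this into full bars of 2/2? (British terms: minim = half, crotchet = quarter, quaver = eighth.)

One bar of 2/2 = 8 eighth notes.
In eighth notes: crotchet = 2; quaver = 1; quaver = 1; minim = 4; crotchet = 2; crotchet = 2.
Altogether 2 + 1 + 1 + 4 + 2 + 2 = 12.
12 ÷ 8 = 1 complete bar with 4 eighth notes remaining.

4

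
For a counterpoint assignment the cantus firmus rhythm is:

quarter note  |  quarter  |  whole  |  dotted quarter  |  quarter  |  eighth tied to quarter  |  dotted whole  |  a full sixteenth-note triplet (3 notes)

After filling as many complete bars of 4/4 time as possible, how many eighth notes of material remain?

One bar of 4/4 = 8 eighth notes.
In eighth notes: quarter note = 2; quarter = 2; whole = 8; dotted quarter = 3; quarter = 2; eighth tied to quarter (eighth + quarter) = 3; dotted whole = 12; a full sixteenth-note triplet (3 notes) (three triplet sixteenths span one eighth) = 1.
Total: 2 + 2 + 8 + 3 + 2 + 3 + 12 + 1 = 33.
33 ÷ 8 = 4 complete bars with 1 eighth note remaining.

1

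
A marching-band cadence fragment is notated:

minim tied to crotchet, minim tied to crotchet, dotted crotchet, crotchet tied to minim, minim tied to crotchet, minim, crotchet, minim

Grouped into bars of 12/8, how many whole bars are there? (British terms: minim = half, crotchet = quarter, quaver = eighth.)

3

One bar of 12/8 = 12 eighth notes.
Each duration in eighth notes: minim tied to crotchet (minim + crotchet) = 6; minim tied to crotchet (minim + crotchet) = 6; dotted crotchet = 3; crotchet tied to minim (crotchet + minim) = 6; minim tied to crotchet (minim + crotchet) = 6; minim = 4; crotchet = 2; minim = 4.
Altogether 6 + 6 + 3 + 6 + 6 + 4 + 2 + 4 = 37.
37 ÷ 12 = 3 complete bars with 1 left over.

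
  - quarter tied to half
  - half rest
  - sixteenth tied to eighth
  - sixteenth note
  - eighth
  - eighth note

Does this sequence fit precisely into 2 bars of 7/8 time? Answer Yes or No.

Yes

One bar of 7/8 = 14 sixteenth notes, so 2 bars = 28.
Express everything in sixteenth notes: quarter tied to half (quarter + half) = 12; half rest = 8; sixteenth tied to eighth (sixteenth + eighth) = 3; sixteenth note = 1; eighth = 2; eighth note = 2.
Total: 12 + 8 + 3 + 1 + 2 + 2 = 28.
28 equals 28, so the answer is Yes.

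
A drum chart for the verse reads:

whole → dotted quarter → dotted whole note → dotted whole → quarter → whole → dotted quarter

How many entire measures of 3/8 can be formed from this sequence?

16

One bar of 3/8 = 3 eighth notes.
Each duration in eighth notes: whole = 8; dotted quarter = 3; dotted whole note = 12; dotted whole = 12; quarter = 2; whole = 8; dotted quarter = 3.
Sum: 8 + 3 + 12 + 12 + 2 + 8 + 3 = 48.
48 ÷ 3 = 16 complete bars with 0 left over.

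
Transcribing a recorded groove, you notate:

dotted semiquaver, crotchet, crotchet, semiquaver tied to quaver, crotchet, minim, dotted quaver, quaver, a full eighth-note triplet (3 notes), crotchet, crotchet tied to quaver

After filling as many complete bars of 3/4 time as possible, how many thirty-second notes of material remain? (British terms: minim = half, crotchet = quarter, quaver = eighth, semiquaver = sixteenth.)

15

One bar of 3/4 = 24 thirty-second notes.
Working in thirty-second notes: dotted semiquaver = 3; crotchet = 8; crotchet = 8; semiquaver tied to quaver (semiquaver + quaver) = 6; crotchet = 8; minim = 16; dotted quaver = 6; quaver = 4; a full eighth-note triplet (3 notes) (three triplet eighths span one quarter) = 8; crotchet = 8; crotchet tied to quaver (crotchet + quaver) = 12.
Sum: 3 + 8 + 8 + 6 + 8 + 16 + 6 + 4 + 8 + 8 + 12 = 87.
87 ÷ 24 = 3 complete bars with 15 thirty-second notes remaining.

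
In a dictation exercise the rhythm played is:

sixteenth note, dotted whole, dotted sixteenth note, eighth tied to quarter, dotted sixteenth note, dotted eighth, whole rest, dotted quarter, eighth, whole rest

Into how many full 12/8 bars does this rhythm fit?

One bar of 12/8 = 48 thirty-second notes.
Each duration in thirty-second notes: sixteenth note = 2; dotted whole = 48; dotted sixteenth note = 3; eighth tied to quarter (eighth + quarter) = 12; dotted sixteenth note = 3; dotted eighth = 6; whole rest = 32; dotted quarter = 12; eighth = 4; whole rest = 32.
Sum: 2 + 48 + 3 + 12 + 3 + 6 + 32 + 12 + 4 + 32 = 154.
154 ÷ 48 = 3 complete bars with 10 left over.

3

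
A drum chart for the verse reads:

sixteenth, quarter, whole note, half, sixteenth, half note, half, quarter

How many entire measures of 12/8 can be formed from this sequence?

2

One bar of 12/8 = 24 sixteenth notes.
In sixteenth notes: sixteenth = 1; quarter = 4; whole note = 16; half = 8; sixteenth = 1; half note = 8; half = 8; quarter = 4.
Adding: 1 + 4 + 16 + 8 + 1 + 8 + 8 + 4 = 50.
50 ÷ 24 = 2 complete bars with 2 left over.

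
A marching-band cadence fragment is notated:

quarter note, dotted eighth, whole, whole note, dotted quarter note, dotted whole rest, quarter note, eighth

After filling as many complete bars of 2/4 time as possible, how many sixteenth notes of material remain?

3

One bar of 2/4 = 8 sixteenth notes.
Express everything in sixteenth notes: quarter note = 4; dotted eighth = 3; whole = 16; whole note = 16; dotted quarter note = 6; dotted whole rest = 24; quarter note = 4; eighth = 2.
Total: 4 + 3 + 16 + 16 + 6 + 24 + 4 + 2 = 75.
75 ÷ 8 = 9 complete bars with 3 sixteenth notes remaining.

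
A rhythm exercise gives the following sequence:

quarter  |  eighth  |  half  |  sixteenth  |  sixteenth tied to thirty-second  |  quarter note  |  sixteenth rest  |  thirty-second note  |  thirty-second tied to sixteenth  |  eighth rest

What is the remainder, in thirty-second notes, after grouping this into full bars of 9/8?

15

One bar of 9/8 = 36 thirty-second notes.
Each duration in thirty-second notes: quarter = 8; eighth = 4; half = 16; sixteenth = 2; sixteenth tied to thirty-second (sixteenth + thirty-second) = 3; quarter note = 8; sixteenth rest = 2; thirty-second note = 1; thirty-second tied to sixteenth (thirty-second + sixteenth) = 3; eighth rest = 4.
Adding: 8 + 4 + 16 + 2 + 3 + 8 + 2 + 1 + 3 + 4 = 51.
51 ÷ 36 = 1 complete bar with 15 thirty-second notes remaining.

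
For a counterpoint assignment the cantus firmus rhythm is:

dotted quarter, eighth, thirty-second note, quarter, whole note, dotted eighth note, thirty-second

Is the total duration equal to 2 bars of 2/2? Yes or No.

Yes

One bar of 2/2 = 32 thirty-second notes, so 2 bars = 64.
Each duration in thirty-second notes: dotted quarter = 12; eighth = 4; thirty-second note = 1; quarter = 8; whole note = 32; dotted eighth note = 6; thirty-second = 1.
Adding: 12 + 4 + 1 + 8 + 32 + 6 + 1 = 64.
64 equals 64, so the answer is Yes.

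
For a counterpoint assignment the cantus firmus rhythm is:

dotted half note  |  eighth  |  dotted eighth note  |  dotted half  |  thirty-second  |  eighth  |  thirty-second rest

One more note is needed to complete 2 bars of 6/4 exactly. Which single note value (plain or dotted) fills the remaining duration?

whole note

2 bars of 6/4 = 96 thirty-second notes.
In thirty-second notes: dotted half note = 24; eighth = 4; dotted eighth note = 6; dotted half = 24; thirty-second = 1; eighth = 4; thirty-second rest = 1.
Adding: 24 + 4 + 6 + 24 + 1 + 4 + 1 = 64.
Remaining: 96 − 64 = 32 thirty-second notes, which is a whole note.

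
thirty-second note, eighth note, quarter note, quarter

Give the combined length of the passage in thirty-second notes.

Express everything in thirty-second notes: thirty-second note = 1; eighth note = 4; quarter note = 8; quarter = 8.
Total: 1 + 4 + 8 + 8 = 21 thirty-second notes.

21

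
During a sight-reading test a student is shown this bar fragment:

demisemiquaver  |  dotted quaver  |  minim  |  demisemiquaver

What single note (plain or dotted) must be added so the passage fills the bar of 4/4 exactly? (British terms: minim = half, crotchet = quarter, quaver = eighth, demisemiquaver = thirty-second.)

The bar of 4/4 = 32 thirty-second notes.
Each duration in thirty-second notes: demisemiquaver = 1; dotted quaver = 6; minim = 16; demisemiquaver = 1.
Total: 1 + 6 + 16 + 1 = 24.
Remaining: 32 − 24 = 8 thirty-second notes, which is a quarter note.

quarter note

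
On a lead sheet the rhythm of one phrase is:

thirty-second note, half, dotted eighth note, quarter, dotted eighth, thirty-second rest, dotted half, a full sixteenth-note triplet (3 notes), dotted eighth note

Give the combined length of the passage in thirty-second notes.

Working in thirty-second notes: thirty-second note = 1; half = 16; dotted eighth note = 6; quarter = 8; dotted eighth = 6; thirty-second rest = 1; dotted half = 24; a full sixteenth-note triplet (3 notes) (three triplet sixteenths span one eighth) = 4; dotted eighth note = 6.
Total: 1 + 16 + 6 + 8 + 6 + 1 + 24 + 4 + 6 = 72 thirty-second notes.

72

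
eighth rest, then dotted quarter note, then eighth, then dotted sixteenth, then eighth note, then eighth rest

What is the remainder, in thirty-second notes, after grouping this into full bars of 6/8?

One bar of 6/8 = 24 thirty-second notes.
In thirty-second notes: eighth rest = 4; dotted quarter note = 12; eighth = 4; dotted sixteenth = 3; eighth note = 4; eighth rest = 4.
Total: 4 + 12 + 4 + 3 + 4 + 4 = 31.
31 ÷ 24 = 1 complete bar with 7 thirty-second notes remaining.

7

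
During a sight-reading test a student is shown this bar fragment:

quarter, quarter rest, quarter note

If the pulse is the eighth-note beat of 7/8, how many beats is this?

6

One eighth-note beat = 2 sixteenth notes.
Each duration in sixteenth notes: quarter = 4; quarter rest = 4; quarter note = 4.
Altogether 4 + 4 + 4 = 12.
12 ÷ 2 = 6 beats.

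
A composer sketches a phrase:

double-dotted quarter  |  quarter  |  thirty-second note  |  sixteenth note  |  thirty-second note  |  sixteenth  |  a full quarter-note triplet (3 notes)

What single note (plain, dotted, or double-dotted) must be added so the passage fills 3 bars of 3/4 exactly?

3 bars of 3/4 = 72 thirty-second notes.
Each duration in thirty-second notes: double-dotted quarter = 14; quarter = 8; thirty-second note = 1; sixteenth note = 2; thirty-second note = 1; sixteenth = 2; a full quarter-note triplet (3 notes) (three triplet quarters span one half) = 16.
Altogether 14 + 8 + 1 + 2 + 1 + 2 + 16 = 44.
Remaining: 72 − 44 = 28 thirty-second notes, which is a double-dotted half note.

double-dotted half note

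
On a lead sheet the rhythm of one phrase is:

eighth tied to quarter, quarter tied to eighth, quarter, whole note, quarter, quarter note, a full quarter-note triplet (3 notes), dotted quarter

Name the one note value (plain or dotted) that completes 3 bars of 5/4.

dotted quarter note

3 bars of 5/4 = 30 eighth notes.
Each duration in eighth notes: eighth tied to quarter (eighth + quarter) = 3; quarter tied to eighth (quarter + eighth) = 3; quarter = 2; whole note = 8; quarter = 2; quarter note = 2; a full quarter-note triplet (3 notes) (three triplet quarters span one half) = 4; dotted quarter = 3.
Adding: 3 + 3 + 2 + 8 + 2 + 2 + 4 + 3 = 27.
Remaining: 30 − 27 = 3 eighth notes, which is a dotted quarter note.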